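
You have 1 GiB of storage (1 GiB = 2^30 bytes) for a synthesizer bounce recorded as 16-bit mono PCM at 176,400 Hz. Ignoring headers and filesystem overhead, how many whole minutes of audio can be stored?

Uncompressed byte rate = 176,400 × 2 × 1 = 352,800 bytes/s.
Capacity = 1 × 1,073,741,824 = 1,073,741,824 bytes.
1,073,741,824 / 352,800 ≈ 3043.49 s → 50 minutes.

50 minutes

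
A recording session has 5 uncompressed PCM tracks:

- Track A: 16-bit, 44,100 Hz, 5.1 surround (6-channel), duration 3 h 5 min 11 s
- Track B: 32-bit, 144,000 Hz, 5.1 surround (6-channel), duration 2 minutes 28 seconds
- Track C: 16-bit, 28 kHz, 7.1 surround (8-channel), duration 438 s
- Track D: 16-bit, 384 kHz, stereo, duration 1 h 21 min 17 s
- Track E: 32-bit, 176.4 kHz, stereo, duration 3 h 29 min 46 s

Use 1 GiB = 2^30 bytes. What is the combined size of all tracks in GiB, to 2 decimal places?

29.65 GiB

Track A: 3 h 5 min 11 s = 11,111 s; 44,100 × 11,111 × 2 × 6 = 5,879,941,200 bytes.
Track B: 2 minutes 28 seconds = 148 s; 144,000 × 148 × 4 × 6 = 511,488,000 bytes.
Track C: 28,000 × 438 × 2 × 8 = 196,224,000 bytes.
Track D: 1 h 21 min 17 s = 4,877 s; 384,000 × 4,877 × 2 × 2 = 7,491,072,000 bytes.
Track E: 3 h 29 min 46 s = 12,586 s; 176,400 × 12,586 × 4 × 2 = 17,761,363,200 bytes.
Total = 31,840,088,400 bytes = 29.65 GiB.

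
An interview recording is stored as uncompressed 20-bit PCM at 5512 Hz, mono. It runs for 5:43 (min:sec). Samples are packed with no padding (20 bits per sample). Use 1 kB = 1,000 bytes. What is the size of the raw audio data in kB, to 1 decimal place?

4726.5 kB

Duration = 5:43 (min:sec) = 343 s.
Bits = 5,512 × 343 × 20 × 1 = 37,812,320 bits = 4,726,540 bytes.
4,726,540 / 1,000 = 4726.5 kB.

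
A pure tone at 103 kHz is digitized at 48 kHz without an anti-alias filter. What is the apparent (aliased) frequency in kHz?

7 kHz

Nyquist = 48,000/2 = 24,000 Hz; 103,000 Hz exceeds it.
Alias = |103,000 − 2×48,000| = |103,000 − 96,000| = 7,000 Hz = 7 kHz.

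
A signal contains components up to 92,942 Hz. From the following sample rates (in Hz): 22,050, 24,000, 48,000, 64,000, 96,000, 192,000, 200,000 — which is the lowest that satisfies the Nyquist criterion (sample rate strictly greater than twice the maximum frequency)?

Need sample rate > 2 × 92,942 = 185,884 Hz.
Lowest listed rate above 185,884 Hz is 192,000 Hz.

192,000 Hz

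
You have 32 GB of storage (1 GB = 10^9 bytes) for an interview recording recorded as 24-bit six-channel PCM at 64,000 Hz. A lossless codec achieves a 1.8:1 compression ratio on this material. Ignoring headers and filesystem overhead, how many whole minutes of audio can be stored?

833 minutes

Uncompressed byte rate = 64,000 × 3 × 6 = 1,152,000 bytes/s.
After 1.8:1 compression, effective rate ≈ 640000 bytes/s.
Capacity = 32 × 1,000,000,000 = 32,000,000,000 bytes.
32,000,000,000 / effective rate ≈ 50000 s → 833 minutes.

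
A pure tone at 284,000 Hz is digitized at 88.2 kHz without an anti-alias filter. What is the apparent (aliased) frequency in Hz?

Nyquist = 88,200/2 = 44,100 Hz; 284,000 Hz exceeds it.
Alias = |284,000 − 3×88,200| = |284,000 − 264,600| = 19,400 Hz.

19,400 Hz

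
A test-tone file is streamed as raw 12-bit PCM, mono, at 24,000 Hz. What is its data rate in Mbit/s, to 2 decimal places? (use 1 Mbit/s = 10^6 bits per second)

Bit rate = 24,000 × 12 × 1 = 288,000 bits/s.
= 0.29 Mbit/s.

0.29 Mbit/s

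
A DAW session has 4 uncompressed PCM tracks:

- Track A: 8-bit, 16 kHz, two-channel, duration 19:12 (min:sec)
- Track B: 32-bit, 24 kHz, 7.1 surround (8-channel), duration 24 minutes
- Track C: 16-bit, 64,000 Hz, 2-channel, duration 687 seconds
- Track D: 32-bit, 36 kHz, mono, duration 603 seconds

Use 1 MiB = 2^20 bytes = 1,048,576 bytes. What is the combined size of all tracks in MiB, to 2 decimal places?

Track A: 19:12 (min:sec) = 1,152 s; 16,000 × 1,152 × 1 × 2 = 36,864,000 bytes.
Track B: 24 minutes = 1,440 s; 24,000 × 1,440 × 4 × 8 = 1,105,920,000 bytes.
Track C: 64,000 × 687 × 2 × 2 = 175,872,000 bytes.
Track D: 36,000 × 603 × 4 × 1 = 86,832,000 bytes.
Total = 1,405,488,000 bytes = 1340.38 MiB.

1340.38 MiB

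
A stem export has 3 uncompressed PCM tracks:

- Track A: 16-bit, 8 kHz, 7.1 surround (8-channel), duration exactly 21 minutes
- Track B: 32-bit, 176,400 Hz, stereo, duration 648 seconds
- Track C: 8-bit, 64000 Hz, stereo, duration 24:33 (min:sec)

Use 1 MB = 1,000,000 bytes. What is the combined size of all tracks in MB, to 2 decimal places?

1264.28 MB

Track A: exactly 21 minutes = 1,260 s; 8,000 × 1,260 × 2 × 8 = 161,280,000 bytes.
Track B: 176,400 × 648 × 4 × 2 = 914,457,600 bytes.
Track C: 24:33 (min:sec) = 1,473 s; 64,000 × 1,473 × 1 × 2 = 188,544,000 bytes.
Total = 1,264,281,600 bytes = 1264.28 MB.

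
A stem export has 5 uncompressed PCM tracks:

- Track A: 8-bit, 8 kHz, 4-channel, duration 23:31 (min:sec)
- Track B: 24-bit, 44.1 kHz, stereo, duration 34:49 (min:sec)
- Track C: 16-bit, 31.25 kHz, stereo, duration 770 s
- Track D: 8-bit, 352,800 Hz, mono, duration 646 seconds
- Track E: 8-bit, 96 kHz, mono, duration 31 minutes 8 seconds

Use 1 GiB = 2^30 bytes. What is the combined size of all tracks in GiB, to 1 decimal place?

Track A: 23:31 (min:sec) = 1,411 s; 8,000 × 1,411 × 1 × 4 = 45,152,000 bytes.
Track B: 34:49 (min:sec) = 2,089 s; 44,100 × 2,089 × 3 × 2 = 552,749,400 bytes.
Track C: 31,250 × 770 × 2 × 2 = 96,250,000 bytes.
Track D: 352,800 × 646 × 1 × 1 = 227,908,800 bytes.
Track E: 31 minutes 8 seconds = 1,868 s; 96,000 × 1,868 × 1 × 1 = 179,328,000 bytes.
Total = 1,101,388,200 bytes = 1.0 GiB.

1.0 GiB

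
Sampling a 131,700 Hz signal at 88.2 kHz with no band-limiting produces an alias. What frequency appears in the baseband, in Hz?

43,500 Hz

Nyquist = 88,200/2 = 44,100 Hz; 131,700 Hz exceeds it.
Alias = |131,700 − 1×88,200| = |131,700 − 88,200| = 43,500 Hz.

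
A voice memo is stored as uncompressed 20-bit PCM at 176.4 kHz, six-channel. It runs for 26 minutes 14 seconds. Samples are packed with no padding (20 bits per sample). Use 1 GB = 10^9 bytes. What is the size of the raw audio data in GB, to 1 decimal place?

4.2 GB

Duration = 26 minutes 14 seconds = 1,574 s.
Bits = 176,400 × 1,574 × 20 × 6 = 33,318,432,000 bits = 4,164,804,000 bytes.
4,164,804,000 / 1,000,000,000 = 4.2 GB.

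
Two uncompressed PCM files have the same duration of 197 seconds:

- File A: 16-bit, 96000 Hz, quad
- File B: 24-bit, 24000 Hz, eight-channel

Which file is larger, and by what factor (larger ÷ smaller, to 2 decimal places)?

File A: 96,000 × 2 × 4 = 768,000 bytes/s.
File B: 24,000 × 3 × 8 = 576,000 bytes/s.
File A is larger; ratio = 151,296,000 / 113,472,000 = 1.33.

File A, by a factor of 1.33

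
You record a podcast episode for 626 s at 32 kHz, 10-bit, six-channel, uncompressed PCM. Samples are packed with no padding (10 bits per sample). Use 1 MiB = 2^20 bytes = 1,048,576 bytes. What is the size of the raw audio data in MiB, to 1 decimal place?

143.3 MiB

Bits = 32,000 × 626 × 10 × 6 = 1,201,920,000 bits = 150,240,000 bytes.
150,240,000 / 1,048,576 = 143.3 MiB.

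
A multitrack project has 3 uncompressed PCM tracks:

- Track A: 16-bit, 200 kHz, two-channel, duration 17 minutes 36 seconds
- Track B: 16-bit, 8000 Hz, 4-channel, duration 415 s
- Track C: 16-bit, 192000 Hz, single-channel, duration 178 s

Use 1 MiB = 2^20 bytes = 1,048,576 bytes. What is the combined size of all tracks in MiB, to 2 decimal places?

Track A: 17 minutes 36 seconds = 1,056 s; 200,000 × 1,056 × 2 × 2 = 844,800,000 bytes.
Track B: 8,000 × 415 × 2 × 4 = 26,560,000 bytes.
Track C: 192,000 × 178 × 2 × 1 = 68,352,000 bytes.
Total = 939,712,000 bytes = 896.18 MiB.

896.18 MiB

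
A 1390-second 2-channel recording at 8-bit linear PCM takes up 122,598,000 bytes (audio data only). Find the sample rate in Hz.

44,100 Hz

Bytes = sample_rate × seconds × bytes_per_sample × channels.
sample_rate = 122,598,000 / (1,390 × 1 × 2) = 122,598,000 / 2,780 = 44,100 Hz.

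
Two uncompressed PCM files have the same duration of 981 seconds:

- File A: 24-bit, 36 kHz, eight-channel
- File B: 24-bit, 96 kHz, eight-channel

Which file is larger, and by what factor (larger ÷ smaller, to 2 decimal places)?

File B, by a factor of 2.67

File A: 36,000 × 3 × 8 = 864,000 bytes/s.
File B: 96,000 × 3 × 8 = 2,304,000 bytes/s.
File B is larger; ratio = 2,260,224,000 / 847,584,000 = 2.67.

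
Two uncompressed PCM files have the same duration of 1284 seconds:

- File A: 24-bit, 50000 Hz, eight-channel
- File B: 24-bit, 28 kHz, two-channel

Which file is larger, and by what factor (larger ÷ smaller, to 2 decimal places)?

File A, by a factor of 7.14

File A: 50,000 × 3 × 8 = 1,200,000 bytes/s.
File B: 28,000 × 3 × 2 = 168,000 bytes/s.
File A is larger; ratio = 1,540,800,000 / 215,712,000 = 7.14.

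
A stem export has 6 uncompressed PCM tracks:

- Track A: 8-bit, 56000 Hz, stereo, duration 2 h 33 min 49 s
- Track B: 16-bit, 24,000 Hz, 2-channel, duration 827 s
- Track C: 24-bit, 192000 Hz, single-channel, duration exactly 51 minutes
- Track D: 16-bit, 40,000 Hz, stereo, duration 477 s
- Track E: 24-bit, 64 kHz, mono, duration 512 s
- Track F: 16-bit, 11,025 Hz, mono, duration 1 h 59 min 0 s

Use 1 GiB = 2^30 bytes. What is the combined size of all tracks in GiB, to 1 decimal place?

Track A: 2 h 33 min 49 s = 9,229 s; 56,000 × 9,229 × 1 × 2 = 1,033,648,000 bytes.
Track B: 24,000 × 827 × 2 × 2 = 79,392,000 bytes.
Track C: exactly 51 minutes = 3,060 s; 192,000 × 3,060 × 3 × 1 = 1,762,560,000 bytes.
Track D: 40,000 × 477 × 2 × 2 = 76,320,000 bytes.
Track E: 64,000 × 512 × 3 × 1 = 98,304,000 bytes.
Track F: 1 h 59 min 0 s = 7,140 s; 11,025 × 7,140 × 2 × 1 = 157,437,000 bytes.
Total = 3,207,661,000 bytes = 3.0 GiB.

3.0 GiB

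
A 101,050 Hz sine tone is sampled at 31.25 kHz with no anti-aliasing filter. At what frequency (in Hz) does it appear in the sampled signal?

7,300 Hz

Nyquist = 31,250/2 = 15,625 Hz; 101,050 Hz exceeds it.
Alias = |101,050 − 3×31,250| = |101,050 − 93,750| = 7,300 Hz.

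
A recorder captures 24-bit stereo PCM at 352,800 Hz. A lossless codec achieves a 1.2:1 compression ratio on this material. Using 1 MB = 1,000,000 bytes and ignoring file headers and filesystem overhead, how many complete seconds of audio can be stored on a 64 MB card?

36 seconds

Uncompressed byte rate = 352,800 × 3 × 2 = 2,116,800 bytes/s.
After 1.2:1 compression, effective rate ≈ 1764000 bytes/s.
Capacity = 64 × 1,000,000 = 64,000,000 bytes.
64,000,000 / effective rate ≈ 36.28 s → 36 seconds.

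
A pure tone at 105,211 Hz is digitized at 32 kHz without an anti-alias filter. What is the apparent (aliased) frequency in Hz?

9,211 Hz

Nyquist = 32,000/2 = 16,000 Hz; 105,211 Hz exceeds it.
Alias = |105,211 − 3×32,000| = |105,211 − 96,000| = 9,211 Hz.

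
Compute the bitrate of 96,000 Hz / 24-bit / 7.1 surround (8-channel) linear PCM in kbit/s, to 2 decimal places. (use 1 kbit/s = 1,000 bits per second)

18432.00 kbit/s

Bit rate = 96,000 × 24 × 8 = 18,432,000 bits/s.
= 18432.00 kbit/s.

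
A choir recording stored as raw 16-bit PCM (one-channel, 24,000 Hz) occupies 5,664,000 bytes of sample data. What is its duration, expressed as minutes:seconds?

Byte rate = 24,000 × 2 × 1 = 48,000 bytes/s.
Duration = 5,664,000 / 48,000 = 118 s.
118 s = 1:58.

1:58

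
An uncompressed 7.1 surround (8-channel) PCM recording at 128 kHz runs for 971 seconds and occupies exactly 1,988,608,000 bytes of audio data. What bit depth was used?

Bytes per sample = 1,988,608,000 / (128,000 × 971 × 8) = 1,988,608,000 / 994,304,000 = 2.
Bit depth = 2 × 8 = 16 bits.

16 bits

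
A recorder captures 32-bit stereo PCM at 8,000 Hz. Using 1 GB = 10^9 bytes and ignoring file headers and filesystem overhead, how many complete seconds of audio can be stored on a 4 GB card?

Uncompressed byte rate = 8,000 × 4 × 2 = 64,000 bytes/s.
Capacity = 4 × 1,000,000,000 = 4,000,000,000 bytes.
4,000,000,000 / 64,000 ≈ 62500 s → 62,500 seconds.

62,500 seconds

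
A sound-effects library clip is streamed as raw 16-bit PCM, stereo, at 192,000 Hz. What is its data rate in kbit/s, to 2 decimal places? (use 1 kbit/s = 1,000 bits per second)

Bit rate = 192,000 × 16 × 2 = 6,144,000 bits/s.
= 6144.00 kbit/s.

6144.00 kbit/s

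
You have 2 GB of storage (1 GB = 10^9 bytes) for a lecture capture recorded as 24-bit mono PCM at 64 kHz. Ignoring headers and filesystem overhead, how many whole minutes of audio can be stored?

Uncompressed byte rate = 64,000 × 3 × 1 = 192,000 bytes/s.
Capacity = 2 × 1,000,000,000 = 2,000,000,000 bytes.
2,000,000,000 / 192,000 ≈ 10416.67 s → 173 minutes.

173 minutes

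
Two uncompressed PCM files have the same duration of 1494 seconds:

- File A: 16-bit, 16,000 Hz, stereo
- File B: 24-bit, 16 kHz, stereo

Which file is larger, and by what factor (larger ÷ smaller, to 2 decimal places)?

File B, by a factor of 1.50

File A: 16,000 × 2 × 2 = 64,000 bytes/s.
File B: 16,000 × 3 × 2 = 96,000 bytes/s.
File B is larger; ratio = 143,424,000 / 95,616,000 = 1.50.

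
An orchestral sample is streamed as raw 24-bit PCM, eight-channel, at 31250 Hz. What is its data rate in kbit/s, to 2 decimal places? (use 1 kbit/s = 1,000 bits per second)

6000.00 kbit/s

Bit rate = 31,250 × 24 × 8 = 6,000,000 bits/s.
= 6000.00 kbit/s.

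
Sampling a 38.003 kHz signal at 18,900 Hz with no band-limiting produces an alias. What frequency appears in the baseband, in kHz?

0.203 kHz

Nyquist = 18,900/2 = 9,450 Hz; 38,003 Hz exceeds it.
Alias = |38,003 − 2×18,900| = |38,003 − 37,800| = 203 Hz = 0.203 kHz.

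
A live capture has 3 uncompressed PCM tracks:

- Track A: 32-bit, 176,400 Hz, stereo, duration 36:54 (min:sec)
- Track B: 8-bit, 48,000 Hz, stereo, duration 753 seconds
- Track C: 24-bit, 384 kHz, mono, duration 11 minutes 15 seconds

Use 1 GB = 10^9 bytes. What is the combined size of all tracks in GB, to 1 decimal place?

Track A: 36:54 (min:sec) = 2,214 s; 176,400 × 2,214 × 4 × 2 = 3,124,396,800 bytes.
Track B: 48,000 × 753 × 1 × 2 = 72,288,000 bytes.
Track C: 11 minutes 15 seconds = 675 s; 384,000 × 675 × 3 × 1 = 777,600,000 bytes.
Total = 3,974,284,800 bytes = 4.0 GB.

4.0 GB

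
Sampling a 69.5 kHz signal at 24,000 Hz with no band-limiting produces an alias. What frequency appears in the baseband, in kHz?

Nyquist = 24,000/2 = 12,000 Hz; 69,500 Hz exceeds it.
Alias = |69,500 − 3×24,000| = |69,500 − 72,000| = 2,500 Hz = 2.5 kHz.

2.5 kHz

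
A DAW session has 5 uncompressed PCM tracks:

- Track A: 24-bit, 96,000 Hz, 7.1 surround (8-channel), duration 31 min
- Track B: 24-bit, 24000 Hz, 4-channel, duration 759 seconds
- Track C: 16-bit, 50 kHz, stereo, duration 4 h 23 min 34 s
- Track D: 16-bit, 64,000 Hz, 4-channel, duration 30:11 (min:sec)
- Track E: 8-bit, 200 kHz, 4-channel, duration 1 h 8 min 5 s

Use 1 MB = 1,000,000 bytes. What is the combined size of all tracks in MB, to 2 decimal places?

Track A: 31 min = 1,860 s; 96,000 × 1,860 × 3 × 8 = 4,285,440,000 bytes.
Track B: 24,000 × 759 × 3 × 4 = 218,592,000 bytes.
Track C: 4 h 23 min 34 s = 15,814 s; 50,000 × 15,814 × 2 × 2 = 3,162,800,000 bytes.
Track D: 30:11 (min:sec) = 1,811 s; 64,000 × 1,811 × 2 × 4 = 927,232,000 bytes.
Track E: 1 h 8 min 5 s = 4,085 s; 200,000 × 4,085 × 1 × 4 = 3,268,000,000 bytes.
Total = 11,862,064,000 bytes = 11862.06 MB.

11862.06 MB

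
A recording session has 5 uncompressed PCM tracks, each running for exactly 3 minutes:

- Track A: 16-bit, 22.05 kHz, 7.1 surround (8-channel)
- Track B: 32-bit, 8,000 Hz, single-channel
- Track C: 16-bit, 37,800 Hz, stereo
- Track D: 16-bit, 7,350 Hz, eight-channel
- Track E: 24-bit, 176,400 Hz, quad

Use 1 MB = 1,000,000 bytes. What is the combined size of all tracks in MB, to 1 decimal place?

exactly 3 minutes = 180 s.
Track A: 22,050 × 180 × 2 × 8 = 63,504,000 bytes.
Track B: 8,000 × 180 × 4 × 1 = 5,760,000 bytes.
Track C: 37,800 × 180 × 2 × 2 = 27,216,000 bytes.
Track D: 7,350 × 180 × 2 × 8 = 21,168,000 bytes.
Track E: 176,400 × 180 × 3 × 4 = 381,024,000 bytes.
Total = 498,672,000 bytes = 498.7 MB.

498.7 MB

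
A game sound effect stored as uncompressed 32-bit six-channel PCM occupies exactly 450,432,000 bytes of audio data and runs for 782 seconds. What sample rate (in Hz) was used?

Bytes = sample_rate × seconds × bytes_per_sample × channels.
sample_rate = 450,432,000 / (782 × 4 × 6) = 450,432,000 / 18,768 = 24,000 Hz.

24,000 Hz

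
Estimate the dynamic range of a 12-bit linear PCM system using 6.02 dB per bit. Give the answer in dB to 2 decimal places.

12 × 6.02 = 72.24 dB.

72.24 dB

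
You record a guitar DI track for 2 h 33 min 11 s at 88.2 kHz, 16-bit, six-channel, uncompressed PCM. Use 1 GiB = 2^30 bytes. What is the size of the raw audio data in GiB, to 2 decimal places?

Duration = 2 h 33 min 11 s = 9,191 s.
Bytes = 88,200 samples/s × 9,191 s × 2 bytes/sample × 6 ch = 9,727,754,400 bytes.
9,727,754,400 / 1,073,741,824 = 9.06 GiB.

9.06 GiB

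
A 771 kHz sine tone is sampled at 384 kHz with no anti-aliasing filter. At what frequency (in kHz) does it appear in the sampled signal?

3 kHz

Nyquist = 384,000/2 = 192,000 Hz; 771,000 Hz exceeds it.
Alias = |771,000 − 2×384,000| = |771,000 − 768,000| = 3,000 Hz = 3 kHz.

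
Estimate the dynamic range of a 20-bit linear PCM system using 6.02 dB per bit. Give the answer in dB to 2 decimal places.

20 × 6.02 = 120.40 dB.

120.40 dB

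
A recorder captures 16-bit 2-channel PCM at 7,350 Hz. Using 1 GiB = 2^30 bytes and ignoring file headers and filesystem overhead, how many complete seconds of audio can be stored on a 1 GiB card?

36,521 seconds

Uncompressed byte rate = 7,350 × 2 × 2 = 29,400 bytes/s.
Capacity = 1 × 1,073,741,824 = 1,073,741,824 bytes.
1,073,741,824 / 29,400 ≈ 36521.83 s → 36,521 seconds.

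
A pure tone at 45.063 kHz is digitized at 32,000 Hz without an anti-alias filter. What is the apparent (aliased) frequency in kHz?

Nyquist = 32,000/2 = 16,000 Hz; 45,063 Hz exceeds it.
Alias = |45,063 − 1×32,000| = |45,063 − 32,000| = 13,063 Hz = 13.063 kHz.

13.063 kHz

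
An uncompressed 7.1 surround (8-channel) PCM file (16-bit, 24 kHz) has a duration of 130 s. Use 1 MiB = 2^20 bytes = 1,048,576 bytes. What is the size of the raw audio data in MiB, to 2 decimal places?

Bytes = 24,000 samples/s × 130 s × 2 bytes/sample × 8 ch = 49,920,000 bytes.
49,920,000 / 1,048,576 = 47.61 MiB.

47.61 MiB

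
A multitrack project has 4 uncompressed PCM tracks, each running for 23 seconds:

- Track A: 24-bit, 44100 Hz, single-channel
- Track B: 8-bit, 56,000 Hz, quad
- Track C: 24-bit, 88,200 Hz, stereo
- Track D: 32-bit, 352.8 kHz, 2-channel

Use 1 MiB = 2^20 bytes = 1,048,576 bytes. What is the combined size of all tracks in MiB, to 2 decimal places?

81.33 MiB

Track A: 44,100 × 23 × 3 × 1 = 3,042,900 bytes.
Track B: 56,000 × 23 × 1 × 4 = 5,152,000 bytes.
Track C: 88,200 × 23 × 3 × 2 = 12,171,600 bytes.
Track D: 352,800 × 23 × 4 × 2 = 64,915,200 bytes.
Total = 85,281,700 bytes = 81.33 MiB.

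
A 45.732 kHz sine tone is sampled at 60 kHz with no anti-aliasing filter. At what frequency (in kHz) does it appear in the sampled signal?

Nyquist = 60,000/2 = 30,000 Hz; 45,732 Hz exceeds it.
Alias = |45,732 − 1×60,000| = |45,732 − 60,000| = 14,268 Hz = 14.268 kHz.

14.268 kHz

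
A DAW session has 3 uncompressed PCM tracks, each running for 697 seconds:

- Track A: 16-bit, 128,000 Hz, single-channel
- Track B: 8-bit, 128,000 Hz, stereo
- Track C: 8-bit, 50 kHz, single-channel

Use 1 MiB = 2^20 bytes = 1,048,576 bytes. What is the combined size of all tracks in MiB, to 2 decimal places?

Track A: 128,000 × 697 × 2 × 1 = 178,432,000 bytes.
Track B: 128,000 × 697 × 1 × 2 = 178,432,000 bytes.
Track C: 50,000 × 697 × 1 × 1 = 34,850,000 bytes.
Total = 391,714,000 bytes = 373.57 MiB.

373.57 MiB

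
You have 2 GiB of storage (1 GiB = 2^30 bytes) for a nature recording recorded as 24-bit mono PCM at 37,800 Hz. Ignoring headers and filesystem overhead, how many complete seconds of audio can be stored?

18,937 seconds

Uncompressed byte rate = 37,800 × 3 × 1 = 113,400 bytes/s.
Capacity = 2 × 1,073,741,824 = 2,147,483,648 bytes.
2,147,483,648 / 113,400 ≈ 18937.25 s → 18,937 seconds.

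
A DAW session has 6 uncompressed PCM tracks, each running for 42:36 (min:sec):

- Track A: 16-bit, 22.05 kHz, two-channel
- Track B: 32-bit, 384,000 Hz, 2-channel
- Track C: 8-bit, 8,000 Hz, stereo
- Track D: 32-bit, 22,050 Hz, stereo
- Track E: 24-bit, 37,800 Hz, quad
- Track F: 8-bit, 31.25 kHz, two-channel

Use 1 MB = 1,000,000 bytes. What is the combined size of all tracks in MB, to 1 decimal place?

42:36 (min:sec) = 2,556 s.
Track A: 22,050 × 2,556 × 2 × 2 = 225,439,200 bytes.
Track B: 384,000 × 2,556 × 4 × 2 = 7,852,032,000 bytes.
Track C: 8,000 × 2,556 × 1 × 2 = 40,896,000 bytes.
Track D: 22,050 × 2,556 × 4 × 2 = 450,878,400 bytes.
Track E: 37,800 × 2,556 × 3 × 4 = 1,159,401,600 bytes.
Track F: 31,250 × 2,556 × 1 × 2 = 159,750,000 bytes.
Total = 9,888,397,200 bytes = 9888.4 MB.

9888.4 MB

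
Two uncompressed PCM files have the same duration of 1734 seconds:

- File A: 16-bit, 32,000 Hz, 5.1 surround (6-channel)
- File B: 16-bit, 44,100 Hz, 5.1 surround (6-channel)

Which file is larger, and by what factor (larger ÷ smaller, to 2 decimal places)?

File B, by a factor of 1.38

File A: 32,000 × 2 × 6 = 384,000 bytes/s.
File B: 44,100 × 2 × 6 = 529,200 bytes/s.
File B is larger; ratio = 917,632,800 / 665,856,000 = 1.38.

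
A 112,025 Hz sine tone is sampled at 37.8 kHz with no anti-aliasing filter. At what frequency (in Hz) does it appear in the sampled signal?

1,375 Hz

Nyquist = 37,800/2 = 18,900 Hz; 112,025 Hz exceeds it.
Alias = |112,025 − 3×37,800| = |112,025 − 113,400| = 1,375 Hz.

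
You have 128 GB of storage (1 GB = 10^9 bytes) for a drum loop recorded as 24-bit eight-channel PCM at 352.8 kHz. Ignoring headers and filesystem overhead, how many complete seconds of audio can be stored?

Uncompressed byte rate = 352,800 × 3 × 8 = 8,467,200 bytes/s.
Capacity = 128 × 1,000,000,000 = 128,000,000,000 bytes.
128,000,000,000 / 8,467,200 ≈ 15117.16 s → 15,117 seconds.

15,117 seconds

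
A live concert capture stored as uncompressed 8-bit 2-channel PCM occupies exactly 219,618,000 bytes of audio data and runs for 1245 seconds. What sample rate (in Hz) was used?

88,200 Hz

Bytes = sample_rate × seconds × bytes_per_sample × channels.
sample_rate = 219,618,000 / (1,245 × 1 × 2) = 219,618,000 / 2,490 = 88,200 Hz.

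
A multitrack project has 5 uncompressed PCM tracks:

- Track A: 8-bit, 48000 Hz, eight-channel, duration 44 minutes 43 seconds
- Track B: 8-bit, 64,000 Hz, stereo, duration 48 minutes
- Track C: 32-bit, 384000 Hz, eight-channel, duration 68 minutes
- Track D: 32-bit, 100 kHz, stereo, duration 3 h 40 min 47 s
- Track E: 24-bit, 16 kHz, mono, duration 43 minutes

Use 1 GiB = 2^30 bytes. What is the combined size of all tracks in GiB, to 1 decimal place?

58.0 GiB

Track A: 44 minutes 43 seconds = 2,683 s; 48,000 × 2,683 × 1 × 8 = 1,030,272,000 bytes.
Track B: 48 minutes = 2,880 s; 64,000 × 2,880 × 1 × 2 = 368,640,000 bytes.
Track C: 68 minutes = 4,080 s; 384,000 × 4,080 × 4 × 8 = 50,135,040,000 bytes.
Track D: 3 h 40 min 47 s = 13,247 s; 100,000 × 13,247 × 4 × 2 = 10,597,600,000 bytes.
Track E: 43 minutes = 2,580 s; 16,000 × 2,580 × 3 × 1 = 123,840,000 bytes.
Total = 62,255,392,000 bytes = 58.0 GiB.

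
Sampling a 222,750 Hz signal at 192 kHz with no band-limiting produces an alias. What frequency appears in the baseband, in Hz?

Nyquist = 192,000/2 = 96,000 Hz; 222,750 Hz exceeds it.
Alias = |222,750 − 1×192,000| = |222,750 − 192,000| = 30,750 Hz.

30,750 Hz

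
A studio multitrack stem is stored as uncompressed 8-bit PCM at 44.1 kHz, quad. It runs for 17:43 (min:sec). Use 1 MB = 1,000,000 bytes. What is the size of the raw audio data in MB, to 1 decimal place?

187.5 MB

Duration = 17:43 (min:sec) = 1,063 s.
Bytes = 44,100 samples/s × 1,063 s × 1 bytes/sample × 4 ch = 187,513,200 bytes.
187,513,200 / 1,000,000 = 187.5 MB.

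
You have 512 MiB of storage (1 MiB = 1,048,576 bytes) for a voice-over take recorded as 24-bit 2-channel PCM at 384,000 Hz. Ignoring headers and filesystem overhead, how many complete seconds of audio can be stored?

Uncompressed byte rate = 384,000 × 3 × 2 = 2,304,000 bytes/s.
Capacity = 512 × 1,048,576 = 536,870,912 bytes.
536,870,912 / 2,304,000 ≈ 233.02 s → 233 seconds.

233 seconds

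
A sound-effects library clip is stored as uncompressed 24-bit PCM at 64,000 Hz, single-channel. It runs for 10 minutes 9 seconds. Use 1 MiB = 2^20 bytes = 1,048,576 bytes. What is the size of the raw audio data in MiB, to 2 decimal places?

111.51 MiB

Duration = 10 minutes 9 seconds = 609 s.
Bytes = 64,000 samples/s × 609 s × 3 bytes/sample × 1 ch = 116,928,000 bytes.
116,928,000 / 1,048,576 = 111.51 MiB.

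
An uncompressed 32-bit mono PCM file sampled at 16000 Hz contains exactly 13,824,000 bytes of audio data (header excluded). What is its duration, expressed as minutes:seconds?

Byte rate = 16,000 × 4 × 1 = 64,000 bytes/s.
Duration = 13,824,000 / 64,000 = 216 s.
216 s = 3:36.

3:36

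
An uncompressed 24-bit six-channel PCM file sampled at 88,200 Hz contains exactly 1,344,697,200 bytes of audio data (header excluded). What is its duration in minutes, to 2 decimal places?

Byte rate = 88,200 × 3 × 6 = 1,587,600 bytes/s.
Duration = 1,344,697,200 / 1,587,600 = 847 s.
847 s / 60 = 14.12 minutes.

14.12 minutes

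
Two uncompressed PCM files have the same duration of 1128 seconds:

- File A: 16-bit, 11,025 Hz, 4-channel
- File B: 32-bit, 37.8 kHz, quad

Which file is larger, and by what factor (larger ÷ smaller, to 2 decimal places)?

File A: 11,025 × 2 × 4 = 88,200 bytes/s.
File B: 37,800 × 4 × 4 = 604,800 bytes/s.
File B is larger; ratio = 682,214,400 / 99,489,600 = 6.86.

File B, by a factor of 6.86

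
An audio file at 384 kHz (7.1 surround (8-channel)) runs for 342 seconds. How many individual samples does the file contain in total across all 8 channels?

384,000 × 342 s × 8 ch = 1,050,624,000 samples.

1,050,624,000 samples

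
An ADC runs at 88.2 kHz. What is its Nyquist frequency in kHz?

44.1 kHz

Nyquist frequency = sample rate / 2 = 88,200 / 2 = 44.1 kHz.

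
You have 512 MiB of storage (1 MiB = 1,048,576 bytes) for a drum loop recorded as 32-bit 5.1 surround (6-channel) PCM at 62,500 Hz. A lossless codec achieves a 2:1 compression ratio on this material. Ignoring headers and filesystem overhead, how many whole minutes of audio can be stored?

Uncompressed byte rate = 62,500 × 4 × 6 = 1,500,000 bytes/s.
After 2:1 compression, effective rate ≈ 750000 bytes/s.
Capacity = 512 × 1,048,576 = 536,870,912 bytes.
536,870,912 / effective rate ≈ 715.83 s → 11 minutes.

11 minutes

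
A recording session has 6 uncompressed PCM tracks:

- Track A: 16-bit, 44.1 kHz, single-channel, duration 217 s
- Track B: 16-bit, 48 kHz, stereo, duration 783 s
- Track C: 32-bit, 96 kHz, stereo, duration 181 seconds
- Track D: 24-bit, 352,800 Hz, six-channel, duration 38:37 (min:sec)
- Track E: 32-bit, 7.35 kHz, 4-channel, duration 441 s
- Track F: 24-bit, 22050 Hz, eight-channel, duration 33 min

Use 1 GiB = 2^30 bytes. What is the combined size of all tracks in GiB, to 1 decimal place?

Track A: 44,100 × 217 × 2 × 1 = 19,139,400 bytes.
Track B: 48,000 × 783 × 2 × 2 = 150,336,000 bytes.
Track C: 96,000 × 181 × 4 × 2 = 139,008,000 bytes.
Track D: 38:37 (min:sec) = 2,317 s; 352,800 × 2,317 × 3 × 6 = 14,713,876,800 bytes.
Track E: 7,350 × 441 × 4 × 4 = 51,861,600 bytes.
Track F: 33 min = 1,980 s; 22,050 × 1,980 × 3 × 8 = 1,047,816,000 bytes.
Total = 16,122,037,800 bytes = 15.0 GiB.

15.0 GiB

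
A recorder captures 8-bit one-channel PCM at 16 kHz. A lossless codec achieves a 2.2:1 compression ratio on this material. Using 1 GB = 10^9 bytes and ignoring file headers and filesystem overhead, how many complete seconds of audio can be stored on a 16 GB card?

Uncompressed byte rate = 16,000 × 1 × 1 = 16,000 bytes/s.
After 2.2:1 compression, effective rate ≈ 7272.73 bytes/s.
Capacity = 16 × 1,000,000,000 = 16,000,000,000 bytes.
16,000,000,000 / effective rate ≈ 2200000 s → 2,200,000 seconds.

2,200,000 seconds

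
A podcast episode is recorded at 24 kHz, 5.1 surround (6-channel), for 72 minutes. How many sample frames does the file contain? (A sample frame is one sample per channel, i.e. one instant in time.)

103,680,000 sample frames

72 minutes = 4,320 s.
24,000 samples/s × 4,320 s = 103,680,000 frames.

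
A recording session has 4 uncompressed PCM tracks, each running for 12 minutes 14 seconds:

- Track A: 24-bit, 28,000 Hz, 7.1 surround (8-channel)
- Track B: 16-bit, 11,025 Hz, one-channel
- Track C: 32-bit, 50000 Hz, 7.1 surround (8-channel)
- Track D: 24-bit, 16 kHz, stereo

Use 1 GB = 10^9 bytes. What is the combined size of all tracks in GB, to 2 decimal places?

1.75 GB

12 minutes 14 seconds = 734 s.
Track A: 28,000 × 734 × 3 × 8 = 493,248,000 bytes.
Track B: 11,025 × 734 × 2 × 1 = 16,184,700 bytes.
Track C: 50,000 × 734 × 4 × 8 = 1,174,400,000 bytes.
Track D: 16,000 × 734 × 3 × 2 = 70,464,000 bytes.
Total = 1,754,296,700 bytes = 1.75 GB.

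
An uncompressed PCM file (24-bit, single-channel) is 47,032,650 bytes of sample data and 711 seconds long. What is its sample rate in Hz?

22,050 Hz

Bytes = sample_rate × seconds × bytes_per_sample × channels.
sample_rate = 47,032,650 / (711 × 3 × 1) = 47,032,650 / 2,133 = 22,050 Hz.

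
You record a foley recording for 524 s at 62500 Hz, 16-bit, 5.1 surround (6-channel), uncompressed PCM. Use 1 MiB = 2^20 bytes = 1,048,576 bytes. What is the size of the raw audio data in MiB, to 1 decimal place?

Bytes = 62,500 samples/s × 524 s × 2 bytes/sample × 6 ch = 393,000,000 bytes.
393,000,000 / 1,048,576 = 374.8 MiB.

374.8 MiB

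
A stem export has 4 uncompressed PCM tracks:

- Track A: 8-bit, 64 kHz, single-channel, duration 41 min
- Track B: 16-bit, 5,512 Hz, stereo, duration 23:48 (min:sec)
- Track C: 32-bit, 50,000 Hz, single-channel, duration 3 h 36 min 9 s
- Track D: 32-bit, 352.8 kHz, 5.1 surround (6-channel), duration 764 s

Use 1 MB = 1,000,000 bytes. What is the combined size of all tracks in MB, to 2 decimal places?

9251.67 MB

Track A: 41 min = 2,460 s; 64,000 × 2,460 × 1 × 1 = 157,440,000 bytes.
Track B: 23:48 (min:sec) = 1,428 s; 5,512 × 1,428 × 2 × 2 = 31,484,544 bytes.
Track C: 3 h 36 min 9 s = 12,969 s; 50,000 × 12,969 × 4 × 1 = 2,593,800,000 bytes.
Track D: 352,800 × 764 × 4 × 6 = 6,468,940,800 bytes.
Total = 9,251,665,344 bytes = 9251.67 MB.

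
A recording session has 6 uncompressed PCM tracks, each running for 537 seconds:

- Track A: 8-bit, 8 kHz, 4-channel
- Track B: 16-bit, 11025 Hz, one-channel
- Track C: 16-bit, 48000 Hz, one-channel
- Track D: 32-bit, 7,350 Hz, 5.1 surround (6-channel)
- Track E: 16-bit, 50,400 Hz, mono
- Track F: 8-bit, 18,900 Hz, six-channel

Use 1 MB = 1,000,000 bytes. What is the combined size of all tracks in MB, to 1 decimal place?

290.3 MB

Track A: 8,000 × 537 × 1 × 4 = 17,184,000 bytes.
Track B: 11,025 × 537 × 2 × 1 = 11,840,850 bytes.
Track C: 48,000 × 537 × 2 × 1 = 51,552,000 bytes.
Track D: 7,350 × 537 × 4 × 6 = 94,726,800 bytes.
Track E: 50,400 × 537 × 2 × 1 = 54,129,600 bytes.
Track F: 18,900 × 537 × 1 × 6 = 60,895,800 bytes.
Total = 290,329,050 bytes = 290.3 MB.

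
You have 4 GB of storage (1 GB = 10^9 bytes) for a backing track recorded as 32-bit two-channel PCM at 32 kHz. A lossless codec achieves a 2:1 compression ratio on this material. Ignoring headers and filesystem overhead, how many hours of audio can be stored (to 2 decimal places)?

Uncompressed byte rate = 32,000 × 4 × 2 = 256,000 bytes/s.
After 2:1 compression, effective rate ≈ 128000 bytes/s.
Capacity = 4 × 1,000,000,000 = 4,000,000,000 bytes.
4,000,000,000 / effective rate ≈ 31250 s → 8.68 hours.

8.68 hours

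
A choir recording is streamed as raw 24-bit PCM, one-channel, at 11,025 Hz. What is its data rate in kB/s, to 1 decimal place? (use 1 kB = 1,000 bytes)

33.1 kB/s

Bit rate = 11,025 × 24 × 1 = 264,600 bits/s.
264,600 / 8 = 33,075 B/s = 33.1 kB/s.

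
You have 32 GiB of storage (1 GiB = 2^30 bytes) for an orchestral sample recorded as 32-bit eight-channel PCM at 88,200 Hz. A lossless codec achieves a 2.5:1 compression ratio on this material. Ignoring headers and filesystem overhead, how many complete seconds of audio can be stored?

30,434 seconds

Uncompressed byte rate = 88,200 × 4 × 8 = 2,822,400 bytes/s.
After 2.5:1 compression, effective rate ≈ 1128960 bytes/s.
Capacity = 32 × 1,073,741,824 = 34,359,738,368 bytes.
34,359,738,368 / effective rate ≈ 30434.86 s → 30,434 seconds.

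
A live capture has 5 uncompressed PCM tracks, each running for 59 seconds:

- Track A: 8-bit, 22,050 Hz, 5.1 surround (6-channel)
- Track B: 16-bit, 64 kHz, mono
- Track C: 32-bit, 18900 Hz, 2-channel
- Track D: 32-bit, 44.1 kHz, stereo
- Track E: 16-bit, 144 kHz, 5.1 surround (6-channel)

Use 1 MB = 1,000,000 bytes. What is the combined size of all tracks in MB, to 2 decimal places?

Track A: 22,050 × 59 × 1 × 6 = 7,805,700 bytes.
Track B: 64,000 × 59 × 2 × 1 = 7,552,000 bytes.
Track C: 18,900 × 59 × 4 × 2 = 8,920,800 bytes.
Track D: 44,100 × 59 × 4 × 2 = 20,815,200 bytes.
Track E: 144,000 × 59 × 2 × 6 = 101,952,000 bytes.
Total = 147,045,700 bytes = 147.05 MB.

147.05 MB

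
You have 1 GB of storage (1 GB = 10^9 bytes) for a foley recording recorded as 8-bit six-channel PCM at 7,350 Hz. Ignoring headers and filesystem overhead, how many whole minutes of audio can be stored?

Uncompressed byte rate = 7,350 × 1 × 6 = 44,100 bytes/s.
Capacity = 1 × 1,000,000,000 = 1,000,000,000 bytes.
1,000,000,000 / 44,100 ≈ 22675.74 s → 377 minutes.

377 minutes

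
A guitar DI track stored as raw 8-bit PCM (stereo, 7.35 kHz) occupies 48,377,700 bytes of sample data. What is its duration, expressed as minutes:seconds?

Byte rate = 7,350 × 1 × 2 = 14,700 bytes/s.
Duration = 48,377,700 / 14,700 = 3,291 s.
3,291 s = 54:51.

54:51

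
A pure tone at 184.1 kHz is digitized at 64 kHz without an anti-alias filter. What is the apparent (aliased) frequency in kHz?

Nyquist = 64,000/2 = 32,000 Hz; 184,100 Hz exceeds it.
Alias = |184,100 − 3×64,000| = |184,100 − 192,000| = 7,900 Hz = 7.9 kHz.

7.9 kHz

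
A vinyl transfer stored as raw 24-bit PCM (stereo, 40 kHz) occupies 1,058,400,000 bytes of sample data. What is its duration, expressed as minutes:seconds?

Byte rate = 40,000 × 3 × 2 = 240,000 bytes/s.
Duration = 1,058,400,000 / 240,000 = 4,410 s.
4,410 s = 73:30.

73:30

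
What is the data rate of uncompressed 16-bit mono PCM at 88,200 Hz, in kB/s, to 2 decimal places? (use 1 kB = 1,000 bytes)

Bit rate = 88,200 × 16 × 1 = 1,411,200 bits/s.
1,411,200 / 8 = 176,400 B/s = 176.40 kB/s.

176.40 kB/s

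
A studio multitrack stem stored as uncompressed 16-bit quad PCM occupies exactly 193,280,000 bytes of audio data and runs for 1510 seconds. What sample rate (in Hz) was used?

16,000 Hz

Bytes = sample_rate × seconds × bytes_per_sample × channels.
sample_rate = 193,280,000 / (1,510 × 2 × 4) = 193,280,000 / 12,080 = 16,000 Hz.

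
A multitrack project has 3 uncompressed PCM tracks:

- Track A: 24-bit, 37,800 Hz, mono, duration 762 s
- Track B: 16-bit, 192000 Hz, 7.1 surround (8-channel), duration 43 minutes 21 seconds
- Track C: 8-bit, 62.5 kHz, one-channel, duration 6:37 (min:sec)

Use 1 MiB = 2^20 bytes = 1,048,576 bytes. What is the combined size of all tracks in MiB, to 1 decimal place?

Track A: 37,800 × 762 × 3 × 1 = 86,410,800 bytes.
Track B: 43 minutes 21 seconds = 2,601 s; 192,000 × 2,601 × 2 × 8 = 7,990,272,000 bytes.
Track C: 6:37 (min:sec) = 397 s; 62,500 × 397 × 1 × 1 = 24,812,500 bytes.
Total = 8,101,495,300 bytes = 7726.2 MiB.

7726.2 MiB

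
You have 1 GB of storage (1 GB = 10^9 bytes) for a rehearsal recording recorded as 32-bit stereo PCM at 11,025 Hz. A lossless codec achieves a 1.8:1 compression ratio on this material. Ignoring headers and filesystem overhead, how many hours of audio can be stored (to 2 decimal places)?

5.67 hours

Uncompressed byte rate = 11,025 × 4 × 2 = 88,200 bytes/s.
After 1.8:1 compression, effective rate ≈ 49000 bytes/s.
Capacity = 1 × 1,000,000,000 = 1,000,000,000 bytes.
1,000,000,000 / effective rate ≈ 20408.16 s → 5.67 hours.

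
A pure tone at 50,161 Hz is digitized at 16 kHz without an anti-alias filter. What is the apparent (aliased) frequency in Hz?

Nyquist = 16,000/2 = 8,000 Hz; 50,161 Hz exceeds it.
Alias = |50,161 − 3×16,000| = |50,161 − 48,000| = 2,161 Hz.

2,161 Hz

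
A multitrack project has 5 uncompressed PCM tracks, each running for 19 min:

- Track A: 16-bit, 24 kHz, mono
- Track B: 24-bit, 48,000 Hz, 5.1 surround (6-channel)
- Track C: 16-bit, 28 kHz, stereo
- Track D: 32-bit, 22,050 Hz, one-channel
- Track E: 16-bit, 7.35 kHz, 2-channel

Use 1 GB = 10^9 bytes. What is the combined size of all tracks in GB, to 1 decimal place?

1.3 GB

19 min = 1,140 s.
Track A: 24,000 × 1,140 × 2 × 1 = 54,720,000 bytes.
Track B: 48,000 × 1,140 × 3 × 6 = 984,960,000 bytes.
Track C: 28,000 × 1,140 × 2 × 2 = 127,680,000 bytes.
Track D: 22,050 × 1,140 × 4 × 1 = 100,548,000 bytes.
Track E: 7,350 × 1,140 × 2 × 2 = 33,516,000 bytes.
Total = 1,301,424,000 bytes = 1.3 GB.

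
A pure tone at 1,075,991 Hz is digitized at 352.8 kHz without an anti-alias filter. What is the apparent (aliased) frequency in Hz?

17,591 Hz

Nyquist = 352,800/2 = 176,400 Hz; 1,075,991 Hz exceeds it.
Alias = |1,075,991 − 3×352,800| = |1,075,991 − 1,058,400| = 17,591 Hz.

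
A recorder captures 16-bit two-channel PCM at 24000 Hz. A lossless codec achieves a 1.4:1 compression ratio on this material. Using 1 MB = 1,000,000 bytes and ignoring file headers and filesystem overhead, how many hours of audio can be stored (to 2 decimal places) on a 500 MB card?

2.03 hours

Uncompressed byte rate = 24,000 × 2 × 2 = 96,000 bytes/s.
After 1.4:1 compression, effective rate ≈ 68571.43 bytes/s.
Capacity = 500 × 1,000,000 = 500,000,000 bytes.
500,000,000 / effective rate ≈ 7291.67 s → 2.03 hours.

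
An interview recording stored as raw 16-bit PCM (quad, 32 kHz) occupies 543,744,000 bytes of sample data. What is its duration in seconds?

Byte rate = 32,000 × 2 × 4 = 256,000 bytes/s.
Duration = 543,744,000 / 256,000 = 2,124 s.

2,124 seconds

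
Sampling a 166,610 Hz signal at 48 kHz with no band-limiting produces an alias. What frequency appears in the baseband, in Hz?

22,610 Hz

Nyquist = 48,000/2 = 24,000 Hz; 166,610 Hz exceeds it.
Alias = |166,610 − 3×48,000| = |166,610 − 144,000| = 22,610 Hz.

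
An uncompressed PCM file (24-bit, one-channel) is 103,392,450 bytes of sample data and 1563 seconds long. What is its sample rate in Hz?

Bytes = sample_rate × seconds × bytes_per_sample × channels.
sample_rate = 103,392,450 / (1,563 × 3 × 1) = 103,392,450 / 4,689 = 22,050 Hz.

22,050 Hz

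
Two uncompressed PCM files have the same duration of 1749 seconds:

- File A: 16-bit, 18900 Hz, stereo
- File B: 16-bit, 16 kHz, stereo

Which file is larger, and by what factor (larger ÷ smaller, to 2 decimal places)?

File A: 18,900 × 2 × 2 = 75,600 bytes/s.
File B: 16,000 × 2 × 2 = 64,000 bytes/s.
File A is larger; ratio = 132,224,400 / 111,936,000 = 1.18.

File A, by a factor of 1.18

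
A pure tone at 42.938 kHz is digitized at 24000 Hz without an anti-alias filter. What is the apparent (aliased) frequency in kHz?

Nyquist = 24,000/2 = 12,000 Hz; 42,938 Hz exceeds it.
Alias = |42,938 − 2×24,000| = |42,938 − 48,000| = 5,062 Hz = 5.062 kHz.

5.062 kHz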